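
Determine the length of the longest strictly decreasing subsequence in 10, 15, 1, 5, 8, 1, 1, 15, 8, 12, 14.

One longest decreasing subsequence is 10, 5, 1 (positions 1,4,6), of length 3; no longer one exists.

3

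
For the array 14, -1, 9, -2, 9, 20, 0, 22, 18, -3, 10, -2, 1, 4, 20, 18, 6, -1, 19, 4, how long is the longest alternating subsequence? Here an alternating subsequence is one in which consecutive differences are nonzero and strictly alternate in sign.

Track the best alternating length ending on an up-step vs a down-step at each position: up/down = 1/1, 1/2, 3/2, 1/4, 5/2, 5/1, 5/6, 7/1, 7/8, 1/8, 9/8, 9/10, 11/10, 11/10, 11/8, 11/12, 11/12, 11/12, 13/12, 13/14.
The maximum over both is 14; one such subsequence is 14, -1, 9, -2, 9, 0, 22, -3, 10, -2, 20, 18, 19, 4.

14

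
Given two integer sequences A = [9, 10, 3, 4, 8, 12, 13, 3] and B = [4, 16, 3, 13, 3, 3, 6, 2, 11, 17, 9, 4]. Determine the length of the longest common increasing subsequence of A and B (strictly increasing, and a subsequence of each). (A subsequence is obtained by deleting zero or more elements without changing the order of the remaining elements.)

2

A longest common strictly increasing subsequence is 4, 13 (length 2); it appears in order in both A and B, and no longer such subsequence exists.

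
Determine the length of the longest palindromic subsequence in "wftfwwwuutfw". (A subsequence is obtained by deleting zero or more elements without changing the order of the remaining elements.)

One longest palindromic subsequence is wftwwwtfw (positions 1,2,3,5,6,7,10,11,12); it reads the same forward and backward, and the interval DP gives dp[1][12] = 9.

9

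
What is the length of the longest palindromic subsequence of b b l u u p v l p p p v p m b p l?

Using dp[i][j] = 2 + dp[i+1][j−1] if the ends match, else max(dp[i+1][j], dp[i][j−1]):
dp[1][17] = 9. A witness is lpvpppvpl at positions 3,6,7,9,10,11,12,16,17.

9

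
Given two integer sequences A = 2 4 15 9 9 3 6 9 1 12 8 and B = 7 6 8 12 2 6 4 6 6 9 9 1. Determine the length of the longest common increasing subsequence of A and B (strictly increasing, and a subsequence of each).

For each value that appears in both, track the longest common increasing run ending there.
The best achievable length is 4; one witness is 2, 4, 6, 9 (A-positions 1,2,7,8, B-positions 5,7,8,10).

4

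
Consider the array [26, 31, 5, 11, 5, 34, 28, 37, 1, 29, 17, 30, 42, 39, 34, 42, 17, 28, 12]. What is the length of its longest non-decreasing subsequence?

7

One longest non-decreasing subsequence is 5, 11, 28, 29, 30, 42, 42 (positions 3,4,7,10,12,13,16), of length 7; no longer one exists.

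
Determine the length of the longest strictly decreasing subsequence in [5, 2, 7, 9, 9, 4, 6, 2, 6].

Let dp[i] be the longest decreasing subsequence ending at position i. Then dp = [1, 2, 1, 1, 1, 2, 2, 3, 2].
The maximum is 3; one witness is 5, 4, 2 at positions 1,6,8.

3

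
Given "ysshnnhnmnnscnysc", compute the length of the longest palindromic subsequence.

One longest palindromic subsequence is snnnmnnns (positions 3,5,6,8,9,10,11,14,16); it reads the same forward and backward, and the interval DP gives dp[1][17] = 9.

9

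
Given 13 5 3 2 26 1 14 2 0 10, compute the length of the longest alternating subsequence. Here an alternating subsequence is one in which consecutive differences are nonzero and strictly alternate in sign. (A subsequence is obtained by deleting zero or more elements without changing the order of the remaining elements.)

Track the best alternating length ending on an up-step vs a down-step at each position: up/down = 1/1, 1/2, 1/2, 1/2, 3/1, 1/4, 5/4, 5/6, 1/6, 7/6.
The maximum over both is 7; one such subsequence is 13, 5, 26, 1, 14, 2, 10.

7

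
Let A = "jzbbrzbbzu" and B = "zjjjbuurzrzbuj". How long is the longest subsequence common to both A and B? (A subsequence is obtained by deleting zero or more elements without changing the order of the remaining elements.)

6

A longest common subsequence is jzrzbu (length 6); the LCS DP confirms no longer common subsequence exists.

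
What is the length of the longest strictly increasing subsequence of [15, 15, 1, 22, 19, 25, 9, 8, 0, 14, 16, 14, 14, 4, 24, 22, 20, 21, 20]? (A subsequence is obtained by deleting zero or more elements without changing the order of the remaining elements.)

6

One longest increasing subsequence is 1, 9, 14, 16, 20, 21 (positions 3,7,10,11,17,18), of length 6; no longer one exists.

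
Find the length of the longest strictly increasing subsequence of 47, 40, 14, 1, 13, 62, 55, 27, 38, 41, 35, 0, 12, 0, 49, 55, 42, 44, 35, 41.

Scanning left to right, the best length ending at each element is: 47→1, 40→1, 14→1, 1→1, 13→2, 62→3, 55→3, 27→3, 38→4, 41→5, 35→4, 0→1, 12→2, 0→1, 49→6, 55→7, 42→6, 44→7, 35→4, 41→5.
So the longest increasing subsequence has length 7, e.g. 1, 13, 27, 38, 41, 49, 55.

7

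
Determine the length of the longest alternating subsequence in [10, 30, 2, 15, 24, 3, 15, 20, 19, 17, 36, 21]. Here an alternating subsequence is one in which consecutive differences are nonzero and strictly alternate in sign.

9

A longest alternating subsequence is 10, 30, 2, 15, 3, 20, 19, 36, 21 (positions 1,2,3,4,6,8,9,11,12); its 8 consecutive differences strictly alternate in sign, and length 9 is optimal.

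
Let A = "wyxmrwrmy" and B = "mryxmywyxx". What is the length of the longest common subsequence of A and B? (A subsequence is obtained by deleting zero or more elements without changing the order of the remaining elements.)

A longest common subsequence is yxmwy (length 5); the LCS DP confirms no longer common subsequence exists.

5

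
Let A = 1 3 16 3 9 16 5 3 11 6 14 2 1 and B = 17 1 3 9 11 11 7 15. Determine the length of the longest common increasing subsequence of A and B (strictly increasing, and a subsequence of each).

A longest common strictly increasing subsequence is 1, 3, 9, 11 (length 4); it appears in order in both A and B, and no longer such subsequence exists.

4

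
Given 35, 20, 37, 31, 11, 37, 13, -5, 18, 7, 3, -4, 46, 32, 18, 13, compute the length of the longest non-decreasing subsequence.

Let dp[i] be the longest non-decreasing subsequence ending at position i. Then dp = [1, 1, 2, 2, 1, 3, 2, 1, 3, 2, 2, 2, 4, 4, 4, 3].
The maximum is 4; one witness is 35, 37, 37, 46 at positions 1,3,6,13.

4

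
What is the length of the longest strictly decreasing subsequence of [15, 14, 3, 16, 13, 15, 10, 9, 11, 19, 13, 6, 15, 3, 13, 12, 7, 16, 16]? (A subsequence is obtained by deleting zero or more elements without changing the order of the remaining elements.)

7

Let dp[i] be the longest decreasing subsequence ending at position i. Then dp = [1, 2, 3, 1, 3, 2, 4, 5, 4, 1, 3, 6, 2, 7, 3, 4, 6, 2, 2].
The maximum is 7; one witness is 15, 14, 13, 10, 9, 6, 3 at positions 1,2,5,7,8,12,14.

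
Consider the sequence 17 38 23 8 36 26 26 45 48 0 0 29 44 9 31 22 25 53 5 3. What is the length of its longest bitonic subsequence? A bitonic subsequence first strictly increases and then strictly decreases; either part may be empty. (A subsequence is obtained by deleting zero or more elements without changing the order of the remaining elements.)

Let inc[i] be the LIS ending at i and dec[i] the longest strictly decreasing subsequence starting at i. inc = [1, 2, 2, 1, 3, 3, 3, 4, 5, 1, 1, 4, 5, 2, 5, 3, 4, 6, 2, 2], dec = [4, 6, 4, 3, 5, 4, 4, 6, 6, 1, 1, 4, 5, 3, 4, 3, 3, 3, 2, 1].
max_i inc[i]+dec[i]−1 = 10, with one witness 17, 23, 36, 45, 48, 44, 31, 25, 5, 3.

10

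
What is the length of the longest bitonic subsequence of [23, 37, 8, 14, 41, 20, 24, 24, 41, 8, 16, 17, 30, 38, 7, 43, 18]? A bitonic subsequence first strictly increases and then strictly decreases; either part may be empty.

One longest bitonic subsequence is 8, 14, 20, 24, 30, 38, 43, 18 (positions 3,4,6,7,13,14,16,17): it rises to 43 then falls. Length 8 is optimal.

8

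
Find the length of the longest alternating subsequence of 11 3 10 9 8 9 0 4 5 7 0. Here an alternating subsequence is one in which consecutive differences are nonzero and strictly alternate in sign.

8

Track the best alternating length ending on an up-step vs a down-step at each position: up/down = 1/1, 1/2, 3/2, 3/4, 3/4, 5/4, 1/6, 7/6, 7/6, 7/6, 1/8.
The maximum over both is 8; one such subsequence is 11, 3, 10, 8, 9, 0, 4, 0.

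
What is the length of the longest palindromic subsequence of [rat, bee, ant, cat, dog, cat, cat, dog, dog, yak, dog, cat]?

6

One longest palindromic subsequence is cat dog dog dog dog cat (positions 4,5,8,9,11,12); it reads the same forward and backward, and the interval DP gives dp[1][12] = 6.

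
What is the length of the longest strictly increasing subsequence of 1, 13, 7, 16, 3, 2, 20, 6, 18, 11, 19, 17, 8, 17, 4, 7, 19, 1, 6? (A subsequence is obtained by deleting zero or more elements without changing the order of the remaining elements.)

One longest increasing subsequence is 1, 3, 6, 11, 17, 19 (positions 1,5,8,10,12,17), of length 6; no longer one exists.

6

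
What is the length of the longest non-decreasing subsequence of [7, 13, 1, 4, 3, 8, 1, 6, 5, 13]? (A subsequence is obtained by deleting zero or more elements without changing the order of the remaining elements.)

One longest non-decreasing subsequence is 1, 4, 8, 13 (positions 3,4,6,10), of length 4; no longer one exists.

4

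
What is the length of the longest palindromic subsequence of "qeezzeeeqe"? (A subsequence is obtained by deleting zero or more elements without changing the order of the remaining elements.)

One longest palindromic subsequence is qeezzeeq (positions 1,2,3,4,5,7,8,9); it reads the same forward and backward, and the interval DP gives dp[1][10] = 8.

8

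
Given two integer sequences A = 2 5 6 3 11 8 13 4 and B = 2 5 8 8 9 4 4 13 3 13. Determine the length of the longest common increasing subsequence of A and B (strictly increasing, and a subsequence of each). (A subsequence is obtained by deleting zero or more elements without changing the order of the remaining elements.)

4

For each value that appears in both, track the longest common increasing run ending there.
The best achievable length is 4; one witness is 2, 5, 8, 13 (A-positions 1,2,6,7, B-positions 1,2,3,8).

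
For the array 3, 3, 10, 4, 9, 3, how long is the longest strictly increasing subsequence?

Let dp[i] be the longest increasing subsequence ending at position i. Then dp = [1, 1, 2, 2, 3, 1].
The maximum is 3; one witness is 3, 4, 9 at positions 1,4,5.

3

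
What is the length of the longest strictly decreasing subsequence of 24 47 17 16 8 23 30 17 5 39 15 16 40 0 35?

6

One longest decreasing subsequence is 24, 17, 16, 8, 5, 0 (positions 1,3,4,5,9,14), of length 6; no longer one exists.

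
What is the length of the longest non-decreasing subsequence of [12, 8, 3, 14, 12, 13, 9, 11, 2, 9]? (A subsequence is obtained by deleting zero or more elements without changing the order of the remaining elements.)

One longest non-decreasing subsequence is 12, 12, 13 (positions 1,5,6), of length 3; no longer one exists.

3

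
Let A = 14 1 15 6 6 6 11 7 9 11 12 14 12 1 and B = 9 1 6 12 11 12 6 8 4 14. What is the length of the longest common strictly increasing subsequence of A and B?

For each value that appears in both, track the longest common increasing run ending there.
The best achievable length is 5; one witness is 1, 6, 11, 12, 14 (A-positions 2,4,7,11,12, B-positions 2,3,5,6,10).

5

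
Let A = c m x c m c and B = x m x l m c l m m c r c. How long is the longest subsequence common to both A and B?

5

A longest common subsequence is mxcmc (length 5); the LCS DP confirms no longer common subsequence exists.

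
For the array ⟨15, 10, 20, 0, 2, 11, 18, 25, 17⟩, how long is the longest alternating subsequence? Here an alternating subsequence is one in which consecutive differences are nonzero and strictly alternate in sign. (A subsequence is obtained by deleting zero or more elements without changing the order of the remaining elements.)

A longest alternating subsequence is 15, 10, 20, 0, 18, 17 (positions 1,2,3,4,7,9); its 5 consecutive differences strictly alternate in sign, and length 6 is optimal.

6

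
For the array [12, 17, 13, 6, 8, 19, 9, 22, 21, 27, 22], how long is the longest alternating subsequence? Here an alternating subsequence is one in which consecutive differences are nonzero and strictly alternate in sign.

A longest alternating subsequence is 12, 17, 13, 19, 9, 22, 21, 27, 22 (positions 1,2,3,6,7,8,9,10,11); its 8 consecutive differences strictly alternate in sign, and length 9 is optimal.

9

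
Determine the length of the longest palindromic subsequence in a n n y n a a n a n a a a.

9

One longest palindromic subsequence is aaananaaa (positions 1,6,7,8,9,10,11,12,13); it reads the same forward and backward, and the interval DP gives dp[1][13] = 9.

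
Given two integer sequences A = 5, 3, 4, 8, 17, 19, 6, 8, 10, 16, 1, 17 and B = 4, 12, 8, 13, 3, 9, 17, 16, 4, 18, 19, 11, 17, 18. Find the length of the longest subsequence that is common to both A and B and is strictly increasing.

4

For each value that appears in both, track the longest common increasing run ending there.
The best achievable length is 4; one witness is 4, 8, 17, 19 (A-positions 3,4,5,6, B-positions 1,3,7,11).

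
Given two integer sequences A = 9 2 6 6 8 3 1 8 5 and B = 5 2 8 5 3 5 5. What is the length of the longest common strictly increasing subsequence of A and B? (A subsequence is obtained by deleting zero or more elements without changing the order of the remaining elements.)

3

A longest common strictly increasing subsequence is 2, 3, 5 (length 3); it appears in order in both A and B, and no longer such subsequence exists.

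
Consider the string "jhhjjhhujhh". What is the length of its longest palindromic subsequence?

8

One longest palindromic subsequence is hhjhhjhh (positions 2,3,4,6,7,9,10,11); it reads the same forward and backward, and the interval DP gives dp[1][11] = 8.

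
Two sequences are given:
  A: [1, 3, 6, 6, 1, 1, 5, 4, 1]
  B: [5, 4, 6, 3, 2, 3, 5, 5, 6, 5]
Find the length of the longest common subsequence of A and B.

Backtracking the LCS table gives one alignment: 3 (A2,B6) → 6 (A4,B9) → 5 (A7,B10).
So the longest common subsequence has length 3.

3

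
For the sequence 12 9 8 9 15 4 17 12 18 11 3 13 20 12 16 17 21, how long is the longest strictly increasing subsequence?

Scanning left to right, the best length ending at each element is: 12→1, 9→1, 8→1, 9→2, 15→3, 4→1, 17→4, 12→3, 18→5, 11→3, 3→1, 13→4, 20→6, 12→4, 16→5, 17→6, 21→7.
So the longest increasing subsequence has length 7, e.g. 8, 9, 15, 17, 18, 20, 21.

7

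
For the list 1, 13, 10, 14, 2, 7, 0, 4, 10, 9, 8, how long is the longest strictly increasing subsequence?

Let dp[i] be the longest increasing subsequence ending at position i. Then dp = [1, 2, 2, 3, 2, 3, 1, 3, 4, 4, 4].
The maximum is 4; one witness is 1, 2, 7, 10 at positions 1,5,6,9.

4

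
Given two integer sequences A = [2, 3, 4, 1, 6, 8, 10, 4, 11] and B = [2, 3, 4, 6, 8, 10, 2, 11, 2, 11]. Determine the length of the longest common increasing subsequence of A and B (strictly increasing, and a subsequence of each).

For each value that appears in both, track the longest common increasing run ending there.
The best achievable length is 7; one witness is 2, 3, 4, 6, 8, 10, 11 (A-positions 1,2,3,5,6,7,9, B-positions 1,2,3,4,5,6,8).

7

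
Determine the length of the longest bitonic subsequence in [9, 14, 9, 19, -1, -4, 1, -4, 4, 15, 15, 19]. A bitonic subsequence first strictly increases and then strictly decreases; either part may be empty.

One longest bitonic subsequence is 9, 14, 9, 1, -4 (positions 1,2,3,7,8): it rises to 14 then falls. Length 5 is optimal.

5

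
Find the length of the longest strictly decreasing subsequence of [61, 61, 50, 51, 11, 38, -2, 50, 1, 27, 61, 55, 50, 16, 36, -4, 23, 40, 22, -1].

One longest decreasing subsequence is 61, 50, 38, 27, 23, 22, -1 (positions 1,3,6,10,17,19,20), of length 7; no longer one exists.

7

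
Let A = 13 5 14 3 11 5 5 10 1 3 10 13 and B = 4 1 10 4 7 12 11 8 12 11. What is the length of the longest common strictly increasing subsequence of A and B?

A longest common strictly increasing subsequence is 1, 10 (length 2); it appears in order in both A and B, and no longer such subsequence exists.

2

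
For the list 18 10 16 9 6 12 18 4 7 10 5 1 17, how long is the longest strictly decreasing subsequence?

One longest decreasing subsequence is 18, 10, 9, 6, 4, 1 (positions 1,2,4,5,8,12), of length 6; no longer one exists.

6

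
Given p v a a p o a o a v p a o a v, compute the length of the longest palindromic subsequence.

Using dp[i][j] = 2 + dp[i+1][j−1] if the ends match, else max(dp[i+1][j], dp[i][j−1]):
dp[1][15] = 11. A witness is vaapaoapaav at positions 2,3,4,5,7,8,9,11,12,14,15.

11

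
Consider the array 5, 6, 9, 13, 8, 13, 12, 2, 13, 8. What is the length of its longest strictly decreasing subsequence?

Let dp[i] be the longest decreasing subsequence ending at position i. Then dp = [1, 1, 1, 1, 2, 1, 2, 3, 1, 3].
The maximum is 3; one witness is 9, 8, 2 at positions 3,5,8.

3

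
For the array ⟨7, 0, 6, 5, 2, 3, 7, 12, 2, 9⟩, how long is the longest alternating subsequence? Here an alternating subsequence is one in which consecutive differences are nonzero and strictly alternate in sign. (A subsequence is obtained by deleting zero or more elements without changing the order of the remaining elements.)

A longest alternating subsequence is 7, 0, 6, 2, 3, 2, 9 (positions 1,2,3,5,6,9,10); its 6 consecutive differences strictly alternate in sign, and length 7 is optimal.

7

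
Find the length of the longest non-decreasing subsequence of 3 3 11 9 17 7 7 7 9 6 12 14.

One longest non-decreasing subsequence is 3, 3, 7, 7, 7, 9, 12, 14 (positions 1,2,6,7,8,9,11,12), of length 8; no longer one exists.

8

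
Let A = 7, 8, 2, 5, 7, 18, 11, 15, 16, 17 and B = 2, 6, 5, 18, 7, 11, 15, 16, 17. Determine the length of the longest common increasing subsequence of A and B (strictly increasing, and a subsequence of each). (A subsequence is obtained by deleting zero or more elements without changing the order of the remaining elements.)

7

A longest common strictly increasing subsequence is 2, 5, 7, 11, 15, 16, 17 (length 7); it appears in order in both A and B, and no longer such subsequence exists.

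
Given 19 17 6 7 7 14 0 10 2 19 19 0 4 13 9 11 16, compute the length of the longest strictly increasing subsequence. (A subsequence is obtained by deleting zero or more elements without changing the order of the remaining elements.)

6

Scanning left to right, the best length ending at each element is: 19→1, 17→1, 6→1, 7→2, 7→2, 14→3, 0→1, 10→3, 2→2, 19→4, 19→4, 0→1, 4→3, 13→4, 9→4, 11→5, 16→6.
So the longest increasing subsequence has length 6, e.g. 0, 2, 4, 9, 11, 16.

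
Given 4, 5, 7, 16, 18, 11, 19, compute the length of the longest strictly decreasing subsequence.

2

Scanning left to right, the best length ending at each element is: 4→1, 5→1, 7→1, 16→1, 18→1, 11→2, 19→1.
So the longest decreasing subsequence has length 2, e.g. 16, 11.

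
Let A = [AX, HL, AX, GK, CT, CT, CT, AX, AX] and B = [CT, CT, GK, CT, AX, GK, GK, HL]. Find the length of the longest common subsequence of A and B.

A longest common subsequence is CT, CT, CT, AX (length 4); the LCS DP confirms no longer common subsequence exists.

4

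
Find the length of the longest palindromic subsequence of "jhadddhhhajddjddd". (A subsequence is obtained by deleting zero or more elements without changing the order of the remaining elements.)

One longest palindromic subsequence is dddjddjddd (positions 4,5,6,11,12,13,14,15,16,17); it reads the same forward and backward, and the interval DP gives dp[1][17] = 10.

10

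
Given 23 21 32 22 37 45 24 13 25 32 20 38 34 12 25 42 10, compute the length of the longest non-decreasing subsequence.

7

Let dp[i] be the longest non-decreasing subsequence ending at position i. Then dp = [1, 1, 2, 2, 3, 4, 3, 1, 4, 5, 2, 6, 6, 1, 5, 7, 1].
The maximum is 7; one witness is 21, 22, 24, 25, 32, 38, 42 at positions 2,4,7,9,10,12,16.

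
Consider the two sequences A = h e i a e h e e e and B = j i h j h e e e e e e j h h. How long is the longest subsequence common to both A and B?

Backtracking the LCS table gives one alignment: h (A1,B5) → e (A2,B7) → e (A5,B8) → e (A7,B9) → e (A8,B10) → e (A9,B11).
So the longest common subsequence has length 6.

6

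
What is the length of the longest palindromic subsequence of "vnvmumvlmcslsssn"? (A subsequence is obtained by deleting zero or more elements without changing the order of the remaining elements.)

7

Using dp[i][j] = 2 + dp[i+1][j−1] if the ends match, else max(dp[i+1][j], dp[i][j−1]):
dp[1][16] = 7. A witness is nvmumvn at positions 2,3,4,5,6,7,16.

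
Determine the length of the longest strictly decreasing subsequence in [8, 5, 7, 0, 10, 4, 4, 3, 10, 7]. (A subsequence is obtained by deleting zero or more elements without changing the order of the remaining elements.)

Let dp[i] be the longest decreasing subsequence ending at position i. Then dp = [1, 2, 2, 3, 1, 3, 3, 4, 1, 2].
The maximum is 4; one witness is 8, 5, 4, 3 at positions 1,2,6,8.

4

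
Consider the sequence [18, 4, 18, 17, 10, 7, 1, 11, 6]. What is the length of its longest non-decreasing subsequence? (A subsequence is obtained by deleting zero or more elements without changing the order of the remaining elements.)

Scanning left to right, the best length ending at each element is: 18→1, 4→1, 18→2, 17→2, 10→2, 7→2, 1→1, 11→3, 6→2.
So the longest non-decreasing subsequence has length 3, e.g. 4, 10, 11.

3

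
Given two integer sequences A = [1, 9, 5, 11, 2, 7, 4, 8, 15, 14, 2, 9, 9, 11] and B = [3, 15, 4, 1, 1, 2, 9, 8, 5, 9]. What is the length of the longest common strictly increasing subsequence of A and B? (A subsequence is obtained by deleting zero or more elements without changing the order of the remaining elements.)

For each value that appears in both, track the longest common increasing run ending there.
The best achievable length is 4; one witness is 1, 2, 8, 9 (A-positions 1,5,8,12, B-positions 4,6,8,10).

4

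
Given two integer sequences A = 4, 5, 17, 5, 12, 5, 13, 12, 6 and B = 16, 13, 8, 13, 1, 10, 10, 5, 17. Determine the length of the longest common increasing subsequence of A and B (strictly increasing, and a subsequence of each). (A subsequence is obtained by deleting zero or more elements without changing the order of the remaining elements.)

For each value that appears in both, track the longest common increasing run ending there.
The best achievable length is 2; one witness is 5, 17 (A-positions 2,3, B-positions 8,9).

2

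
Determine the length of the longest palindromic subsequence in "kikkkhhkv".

5

One longest palindromic subsequence is kkkkk (positions 1,3,4,5,8); it reads the same forward and backward, and the interval DP gives dp[1][9] = 5.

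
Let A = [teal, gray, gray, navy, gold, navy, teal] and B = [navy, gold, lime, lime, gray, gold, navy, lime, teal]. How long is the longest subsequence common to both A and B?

Backtracking the LCS table gives one alignment: gray (A3,B5) → gold (A5,B6) → navy (A6,B7) → teal (A7,B9).
So the longest common subsequence has length 4.

4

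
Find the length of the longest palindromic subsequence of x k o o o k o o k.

One longest palindromic subsequence is kookook (positions 2,3,4,6,7,8,9); it reads the same forward and backward, and the interval DP gives dp[1][9] = 7.

7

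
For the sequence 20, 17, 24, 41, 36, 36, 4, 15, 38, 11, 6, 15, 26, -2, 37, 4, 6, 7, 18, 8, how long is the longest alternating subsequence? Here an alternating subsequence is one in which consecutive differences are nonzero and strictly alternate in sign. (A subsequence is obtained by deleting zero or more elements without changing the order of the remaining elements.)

12

A longest alternating subsequence is 20, 17, 24, 4, 15, 11, 15, -2, 37, 4, 18, 8 (positions 1,2,3,7,8,10,12,14,15,16,19,20); its 11 consecutive differences strictly alternate in sign, and length 12 is optimal.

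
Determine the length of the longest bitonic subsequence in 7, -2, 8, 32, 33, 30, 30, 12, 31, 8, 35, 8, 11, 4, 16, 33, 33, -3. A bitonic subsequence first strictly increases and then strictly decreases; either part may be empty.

9

One longest bitonic subsequence is 7, 8, 32, 33, 30, 12, 11, 4, -3 (positions 1,3,4,5,7,8,13,14,18): it rises to 33 then falls. Length 9 is optimal.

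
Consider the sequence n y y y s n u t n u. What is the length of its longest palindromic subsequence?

Using dp[i][j] = 2 + dp[i+1][j−1] if the ends match, else max(dp[i+1][j], dp[i][j−1]):
dp[1][10] = 5. A witness is nyyyn at positions 1,2,3,4,9.

5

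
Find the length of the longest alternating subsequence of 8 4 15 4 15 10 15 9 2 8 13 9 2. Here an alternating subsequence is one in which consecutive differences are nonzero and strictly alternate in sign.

10

Track the best alternating length ending on an up-step vs a down-step at each position: up/down = 1/1, 1/2, 3/1, 1/4, 5/1, 5/6, 7/1, 5/8, 1/8, 9/8, 9/8, 9/10, 1/10.
The maximum over both is 10; one such subsequence is 8, 4, 15, 4, 15, 10, 15, 9, 13, 9.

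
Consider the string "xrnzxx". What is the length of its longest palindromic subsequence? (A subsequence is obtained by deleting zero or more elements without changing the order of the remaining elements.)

3

One longest palindromic subsequence is xxx (positions 1,5,6); it reads the same forward and backward, and the interval DP gives dp[1][6] = 3.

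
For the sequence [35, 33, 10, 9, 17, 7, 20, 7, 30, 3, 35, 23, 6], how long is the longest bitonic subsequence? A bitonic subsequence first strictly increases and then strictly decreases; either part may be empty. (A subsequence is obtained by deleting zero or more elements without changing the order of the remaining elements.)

7

One longest bitonic subsequence is 10, 17, 20, 30, 35, 23, 6 (positions 3,5,7,9,11,12,13): it rises to 35 then falls. Length 7 is optimal.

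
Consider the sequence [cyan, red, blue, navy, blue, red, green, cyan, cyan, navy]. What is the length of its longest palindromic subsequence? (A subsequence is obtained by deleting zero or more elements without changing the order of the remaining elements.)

Using dp[i][j] = 2 + dp[i+1][j−1] if the ends match, else max(dp[i+1][j], dp[i][j−1]):
dp[1][10] = 7. A witness is cyan red blue navy blue red cyan at positions 1,2,3,4,5,6,9.

7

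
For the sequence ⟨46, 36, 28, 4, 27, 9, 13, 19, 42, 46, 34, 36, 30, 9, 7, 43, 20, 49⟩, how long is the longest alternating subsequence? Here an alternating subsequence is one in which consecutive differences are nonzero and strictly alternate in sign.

Track the best alternating length ending on an up-step vs a down-step at each position: up/down = 1/1, 1/2, 1/2, 1/2, 3/2, 3/4, 5/4, 5/4, 5/2, 5/1, 5/6, 7/6, 5/8, 3/8, 3/8, 9/6, 9/10, 11/1.
The maximum over both is 11; one such subsequence is 46, 4, 27, 9, 42, 34, 36, 30, 43, 20, 49.

11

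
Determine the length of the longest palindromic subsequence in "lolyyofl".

6

One longest palindromic subsequence is loyyol (positions 1,2,4,5,6,8); it reads the same forward and backward, and the interval DP gives dp[1][8] = 6.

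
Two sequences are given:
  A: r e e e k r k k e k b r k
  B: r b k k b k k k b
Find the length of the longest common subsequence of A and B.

A longest common subsequence is rkkkkb (length 6); the LCS DP confirms no longer common subsequence exists.

6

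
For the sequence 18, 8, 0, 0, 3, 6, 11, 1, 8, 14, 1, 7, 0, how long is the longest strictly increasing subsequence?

Scanning left to right, the best length ending at each element is: 18→1, 8→1, 0→1, 0→1, 3→2, 6→3, 11→4, 1→2, 8→4, 14→5, 1→2, 7→4, 0→1.
So the longest increasing subsequence has length 5, e.g. 0, 3, 6, 11, 14.

5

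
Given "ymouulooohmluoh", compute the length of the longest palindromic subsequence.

One longest palindromic subsequence is ouloooluo (positions 3,4,6,7,8,9,12,13,14); it reads the same forward and backward, and the interval DP gives dp[1][15] = 9.

9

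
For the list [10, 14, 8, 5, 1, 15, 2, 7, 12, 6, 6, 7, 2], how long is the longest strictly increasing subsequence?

One longest increasing subsequence is 1, 2, 7, 12 (positions 5,7,8,9), of length 4; no longer one exists.

4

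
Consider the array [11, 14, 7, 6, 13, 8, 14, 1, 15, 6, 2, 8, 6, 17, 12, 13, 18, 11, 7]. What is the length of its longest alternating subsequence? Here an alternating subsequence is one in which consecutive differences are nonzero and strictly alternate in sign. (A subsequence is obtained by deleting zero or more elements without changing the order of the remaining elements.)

15

Track the best alternating length ending on an up-step vs a down-step at each position: up/down = 1/1, 2/1, 1/3, 1/3, 4/3, 4/5, 6/1, 1/7, 8/1, 8/9, 8/9, 10/9, 10/11, 12/1, 12/13, 14/13, 14/1, 12/15, 12/15.
The maximum over both is 15; one such subsequence is 11, 14, 7, 13, 8, 14, 1, 15, 6, 8, 6, 17, 12, 13, 11.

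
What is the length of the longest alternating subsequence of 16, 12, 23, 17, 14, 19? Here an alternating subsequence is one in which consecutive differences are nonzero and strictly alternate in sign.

Track the best alternating length ending on an up-step vs a down-step at each position: up/down = 1/1, 1/2, 3/1, 3/4, 3/4, 5/4.
The maximum over both is 5; one such subsequence is 16, 12, 23, 17, 19.

5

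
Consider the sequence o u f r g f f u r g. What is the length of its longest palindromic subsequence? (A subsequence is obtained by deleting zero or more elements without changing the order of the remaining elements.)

One longest palindromic subsequence is ufffu (positions 2,3,6,7,8); it reads the same forward and backward, and the interval DP gives dp[1][10] = 5.

5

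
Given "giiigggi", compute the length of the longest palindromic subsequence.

Using dp[i][j] = 2 + dp[i+1][j−1] if the ends match, else max(dp[i+1][j], dp[i][j−1]):
dp[1][8] = 5. A witness is igggi at positions 2,5,6,7,8.

5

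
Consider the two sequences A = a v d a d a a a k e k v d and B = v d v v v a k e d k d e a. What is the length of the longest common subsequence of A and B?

7

Backtracking the LCS table gives one alignment: v (A2,B1) → d (A3,B2) → a (A8,B6) → k (A9,B7) → e (A10,B8) → k (A11,B10) → d (A13,B11).
So the longest common subsequence has length 7.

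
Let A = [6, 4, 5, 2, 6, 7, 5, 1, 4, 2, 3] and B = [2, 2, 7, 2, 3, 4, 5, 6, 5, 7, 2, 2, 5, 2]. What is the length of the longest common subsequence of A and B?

6

Backtracking the LCS table gives one alignment: 4 (A2,B6) → 5 (A3,B7) → 6 (A5,B8) → 7 (A6,B10) → 5 (A7,B13) → 2 (A10,B14).
So the longest common subsequence has length 6.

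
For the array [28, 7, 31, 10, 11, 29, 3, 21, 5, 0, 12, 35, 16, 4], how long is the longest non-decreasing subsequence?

5

One longest non-decreasing subsequence is 7, 10, 11, 29, 35 (positions 2,4,5,6,12), of length 5; no longer one exists.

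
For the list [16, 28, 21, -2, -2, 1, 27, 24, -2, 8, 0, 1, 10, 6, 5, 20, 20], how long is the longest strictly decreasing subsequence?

One longest decreasing subsequence is 28, 27, 24, 8, 6, 5 (positions 2,7,8,10,14,15), of length 6; no longer one exists.

6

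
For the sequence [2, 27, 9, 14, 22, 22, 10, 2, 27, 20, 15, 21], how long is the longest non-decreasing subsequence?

6

Scanning left to right, the best length ending at each element is: 2→1, 27→2, 9→2, 14→3, 22→4, 22→5, 10→3, 2→2, 27→6, 20→4, 15→4, 21→5.
So the longest non-decreasing subsequence has length 6, e.g. 2, 9, 14, 22, 22, 27.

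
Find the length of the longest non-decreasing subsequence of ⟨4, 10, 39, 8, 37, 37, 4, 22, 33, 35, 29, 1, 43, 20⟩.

6

Let dp[i] be the longest non-decreasing subsequence ending at position i. Then dp = [1, 2, 3, 2, 3, 4, 2, 3, 4, 5, 4, 1, 6, 3].
The maximum is 6; one witness is 4, 10, 22, 33, 35, 43 at positions 1,2,8,9,10,13.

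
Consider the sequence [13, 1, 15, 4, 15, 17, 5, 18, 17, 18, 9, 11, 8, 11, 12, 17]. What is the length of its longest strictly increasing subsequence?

One longest increasing subsequence is 1, 4, 5, 9, 11, 12, 17 (positions 2,4,7,11,12,15,16), of length 7; no longer one exists.

7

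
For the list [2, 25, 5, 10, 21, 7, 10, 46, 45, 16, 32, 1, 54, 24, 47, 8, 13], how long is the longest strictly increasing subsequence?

Let dp[i] be the longest increasing subsequence ending at position i. Then dp = [1, 2, 2, 3, 4, 3, 4, 5, 5, 5, 6, 1, 7, 6, 7, 4, 5].
The maximum is 7; one witness is 2, 5, 7, 10, 16, 32, 54 at positions 1,3,6,7,10,11,13.

7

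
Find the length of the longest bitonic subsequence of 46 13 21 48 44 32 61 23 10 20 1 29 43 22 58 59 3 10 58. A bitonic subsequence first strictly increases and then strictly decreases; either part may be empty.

8

Let inc[i] be the LIS ending at i and dec[i] the longest strictly decreasing subsequence starting at i. inc = [1, 1, 2, 3, 3, 3, 4, 3, 1, 2, 1, 4, 5, 3, 6, 7, 2, 3, 6], dec = [6, 3, 3, 6, 5, 4, 4, 3, 2, 2, 1, 3, 3, 2, 2, 2, 1, 1, 1].
max_i inc[i]+dec[i]−1 = 8, with one witness 13, 21, 48, 44, 32, 29, 22, 10.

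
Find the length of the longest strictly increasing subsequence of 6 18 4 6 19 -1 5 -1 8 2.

3

One longest increasing subsequence is 6, 18, 19 (positions 1,2,5), of length 3; no longer one exists.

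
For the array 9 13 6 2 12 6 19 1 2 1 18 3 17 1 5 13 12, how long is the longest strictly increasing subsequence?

5

Let dp[i] be the longest increasing subsequence ending at position i. Then dp = [1, 2, 1, 1, 2, 2, 3, 1, 2, 1, 3, 3, 4, 1, 4, 5, 5].
The maximum is 5; one witness is 1, 2, 3, 5, 13 at positions 8,9,12,15,16.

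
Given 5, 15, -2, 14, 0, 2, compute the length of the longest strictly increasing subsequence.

Let dp[i] be the longest increasing subsequence ending at position i. Then dp = [1, 2, 1, 2, 2, 3].
The maximum is 3; one witness is -2, 0, 2 at positions 3,5,6.

3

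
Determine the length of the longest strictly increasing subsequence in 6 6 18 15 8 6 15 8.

3

One longest increasing subsequence is 6, 8, 15 (positions 1,5,7), of length 3; no longer one exists.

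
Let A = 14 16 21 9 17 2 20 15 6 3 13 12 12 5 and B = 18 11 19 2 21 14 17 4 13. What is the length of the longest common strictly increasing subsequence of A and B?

2

For each value that appears in both, track the longest common increasing run ending there.
The best achievable length is 2; one witness is 14, 17 (A-positions 1,5, B-positions 6,7).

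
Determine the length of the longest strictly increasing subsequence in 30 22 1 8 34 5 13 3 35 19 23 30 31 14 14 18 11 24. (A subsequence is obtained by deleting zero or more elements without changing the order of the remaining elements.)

7

Let dp[i] be the longest increasing subsequence ending at position i. Then dp = [1, 1, 1, 2, 3, 2, 3, 2, 4, 4, 5, 6, 7, 4, 4, 5, 3, 6].
The maximum is 7; one witness is 1, 8, 13, 19, 23, 30, 31 at positions 3,4,7,10,11,12,13.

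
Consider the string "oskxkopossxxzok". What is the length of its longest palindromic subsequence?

One longest palindromic subsequence is kxopoxk (positions 3,4,6,7,8,12,15); it reads the same forward and backward, and the interval DP gives dp[1][15] = 7.

7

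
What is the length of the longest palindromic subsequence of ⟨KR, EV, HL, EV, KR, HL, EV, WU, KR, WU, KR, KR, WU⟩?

7

One longest palindromic subsequence is KR KR WU KR WU KR KR (positions 1,5,8,9,10,11,12); it reads the same forward and backward, and the interval DP gives dp[1][13] = 7.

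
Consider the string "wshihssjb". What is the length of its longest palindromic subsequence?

5

One longest palindromic subsequence is shihs (positions 2,3,4,5,7); it reads the same forward and backward, and the interval DP gives dp[1][9] = 5.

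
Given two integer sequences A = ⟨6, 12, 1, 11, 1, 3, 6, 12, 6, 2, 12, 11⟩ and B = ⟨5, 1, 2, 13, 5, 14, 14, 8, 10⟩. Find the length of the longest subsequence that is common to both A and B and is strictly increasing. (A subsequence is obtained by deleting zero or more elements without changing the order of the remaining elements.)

For each value that appears in both, track the longest common increasing run ending there.
The best achievable length is 2; one witness is 1, 2 (A-positions 3,10, B-positions 2,3).

2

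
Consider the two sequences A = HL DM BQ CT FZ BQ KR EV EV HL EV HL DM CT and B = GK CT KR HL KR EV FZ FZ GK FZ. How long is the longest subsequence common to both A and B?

Backtracking the LCS table gives one alignment: CT (A4,B2) → KR (A7,B3) → HL (A10,B4) → EV (A11,B6).
So the longest common subsequence has length 4.

4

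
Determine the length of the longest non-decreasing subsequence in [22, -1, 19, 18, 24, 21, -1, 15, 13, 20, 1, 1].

One longest non-decreasing subsequence is -1, -1, 15, 20 (positions 2,7,8,10), of length 4; no longer one exists.

4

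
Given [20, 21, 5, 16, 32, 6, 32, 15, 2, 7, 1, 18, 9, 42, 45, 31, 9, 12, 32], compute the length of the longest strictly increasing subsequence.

Scanning left to right, the best length ending at each element is: 20→1, 21→2, 5→1, 16→2, 32→3, 6→2, 32→3, 15→3, 2→1, 7→3, 1→1, 18→4, 9→4, 42→5, 45→6, 31→5, 9→4, 12→5, 32→6.
So the longest increasing subsequence has length 6, e.g. 5, 6, 15, 18, 42, 45.

6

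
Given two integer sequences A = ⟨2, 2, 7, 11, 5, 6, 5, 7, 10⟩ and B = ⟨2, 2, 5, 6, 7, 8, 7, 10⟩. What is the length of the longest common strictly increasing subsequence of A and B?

For each value that appears in both, track the longest common increasing run ending there.
The best achievable length is 5; one witness is 2, 5, 6, 7, 10 (A-positions 1,5,6,8,9, B-positions 1,3,4,5,8).

5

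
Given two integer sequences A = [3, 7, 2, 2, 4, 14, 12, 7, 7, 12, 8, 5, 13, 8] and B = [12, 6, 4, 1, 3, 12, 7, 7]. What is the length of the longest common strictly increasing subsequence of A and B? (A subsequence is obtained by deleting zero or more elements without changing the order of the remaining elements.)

A longest common strictly increasing subsequence is 4, 12 (length 2); it appears in order in both A and B, and no longer such subsequence exists.

2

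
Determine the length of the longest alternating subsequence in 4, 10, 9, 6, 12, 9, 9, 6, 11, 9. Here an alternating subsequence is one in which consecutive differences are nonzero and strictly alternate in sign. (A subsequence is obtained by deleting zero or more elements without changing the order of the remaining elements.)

Track the best alternating length ending on an up-step vs a down-step at each position: up/down = 1/1, 2/1, 2/3, 2/3, 4/1, 4/5, 4/5, 2/5, 6/5, 6/7.
The maximum over both is 7; one such subsequence is 4, 10, 9, 12, 9, 11, 9.

7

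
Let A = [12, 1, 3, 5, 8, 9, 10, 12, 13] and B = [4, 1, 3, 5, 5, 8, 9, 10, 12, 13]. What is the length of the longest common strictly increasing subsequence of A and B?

For each value that appears in both, track the longest common increasing run ending there.
The best achievable length is 8; one witness is 1, 3, 5, 8, 9, 10, 12, 13 (A-positions 2,3,4,5,6,7,8,9, B-positions 2,3,4,6,7,8,9,10).

8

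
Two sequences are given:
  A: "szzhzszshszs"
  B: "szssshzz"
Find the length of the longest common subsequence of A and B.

Backtracking the LCS table gives one alignment: s (A1,B1) → z (A2,B2) → s (A6,B4) → s (A8,B5) → h (A9,B6) → z (A11,B8).
So the longest common subsequence has length 6.

6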